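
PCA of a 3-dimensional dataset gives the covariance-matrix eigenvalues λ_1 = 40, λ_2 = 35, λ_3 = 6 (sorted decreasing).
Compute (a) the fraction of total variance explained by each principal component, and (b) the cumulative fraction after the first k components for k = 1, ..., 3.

Step 1 — total variance = trace(Sigma) = Σ λ_i = 40 + 35 + 6 = 81.

Step 2 — fraction explained by component i = λ_i / Σ λ:
  PC1: 40/81 = 0.4938
  PC2: 35/81 = 0.4321
  PC3: 6/81 = 0.0741

Step 3 — cumulative fraction after k components = (λ_1 + ... + λ_k) / Σ λ:
  k = 1: 40/81 = 0.4938
  k = 2: (40 + 35)/81 = 75/81 = 0.9259
  k = 3: (40 + 35 + 6)/81 = 81/81 = 1

Summary (fraction, with percent):

explained: PC1 0.4938 (49.38%), PC2 0.4321 (43.21%), PC3 0.0741 (7.41%);  cumulative: 0.4938, 0.9259, 1


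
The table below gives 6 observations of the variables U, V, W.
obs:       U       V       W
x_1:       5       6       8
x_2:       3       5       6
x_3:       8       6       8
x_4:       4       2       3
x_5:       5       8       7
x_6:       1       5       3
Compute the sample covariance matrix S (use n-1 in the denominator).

Step 1 — column means:
  mean(U) = (5 + 3 + 8 + 4 + 5 + 1) / 6 = 26/6 = 4.3333
  mean(V) = (6 + 5 + 6 + 2 + 8 + 5) / 6 = 32/6 = 5.3333
  mean(W) = (8 + 6 + 8 + 3 + 7 + 3) / 6 = 35/6 = 5.8333

Step 2 — sample covariance S[i,j] = (1/(n-1)) · Σ_k (x_{k,i} - mean_i) · (x_{k,j} - mean_j), with n-1 = 5.
  S[U,U] = ((0.6667)·(0.6667) + (-1.3333)·(-1.3333) + (3.6667)·(3.6667) + (-0.3333)·(-0.3333) + (0.6667)·(0.6667) + (-3.3333)·(-3.3333)) / 5 = 27.3333/5 = 5.4667
  S[U,V] = ((0.6667)·(0.6667) + (-1.3333)·(-0.3333) + (3.6667)·(0.6667) + (-0.3333)·(-3.3333) + (0.6667)·(2.6667) + (-3.3333)·(-0.3333)) / 5 = 7.3333/5 = 1.4667
  S[U,W] = ((0.6667)·(2.1667) + (-1.3333)·(0.1667) + (3.6667)·(2.1667) + (-0.3333)·(-2.8333) + (0.6667)·(1.1667) + (-3.3333)·(-2.8333)) / 5 = 20.3333/5 = 4.0667
  S[V,V] = ((0.6667)·(0.6667) + (-0.3333)·(-0.3333) + (0.6667)·(0.6667) + (-3.3333)·(-3.3333) + (2.6667)·(2.6667) + (-0.3333)·(-0.3333)) / 5 = 19.3333/5 = 3.8667
  S[V,W] = ((0.6667)·(2.1667) + (-0.3333)·(0.1667) + (0.6667)·(2.1667) + (-3.3333)·(-2.8333) + (2.6667)·(1.1667) + (-0.3333)·(-2.8333)) / 5 = 16.3333/5 = 3.2667
  S[W,W] = ((2.1667)·(2.1667) + (0.1667)·(0.1667) + (2.1667)·(2.1667) + (-2.8333)·(-2.8333) + (1.1667)·(1.1667) + (-2.8333)·(-2.8333)) / 5 = 26.8333/5 = 5.3667

S is symmetric (S[j,i] = S[i,j]). Assembling:

S = [[5.4667, 1.4667, 4.0667],
 [1.4667, 3.8667, 3.2667],
 [4.0667, 3.2667, 5.3667]]


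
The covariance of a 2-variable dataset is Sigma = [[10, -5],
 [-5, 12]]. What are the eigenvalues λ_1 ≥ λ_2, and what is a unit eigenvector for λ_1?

Step 1 — characteristic polynomial of 2×2 Sigma:
  det(Sigma - λI) = λ² - trace · λ + det = 0.
  trace = 10 + 12 = 22, det = 10·12 - (-5)² = 95.
Step 2 — discriminant:
  Δ = trace² - 4·det = 484 - 380 = 104.
Step 3 — eigenvalues:
  λ = (trace ± √Δ)/2 = (22 ± 10.198)/2,
  λ_1 = 16.099,  λ_2 = 5.901.

Step 4 — unit eigenvector for λ_1: solve (Sigma - λ_1 I)v = 0. First row:
  (10 - 16.099)·v_x + (-5)·v_y = 0, i.e. (-6.099)·v_x + (-5)·v_y = 0,
  so v ∝ (b, λ_1 - a) = (-5, 6.099); multiply by -1 so the first entry is positive: u = (5, -6.099).
  ||u|| = √((5)² + (-6.099)²) = √(62.198) ≈ 7.8866,
  v_1 = u/||u|| ≈ (0.634, -0.7733) (||v_1|| = 1).

λ_1 = 16.099,  λ_2 = 5.901;  v_1 ≈ (0.634, -0.7733)


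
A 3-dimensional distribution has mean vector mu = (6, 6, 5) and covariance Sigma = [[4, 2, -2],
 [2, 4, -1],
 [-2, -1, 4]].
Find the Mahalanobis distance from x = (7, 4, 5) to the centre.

Step 1 — centre the observation: (x - mu) = (1, -2, 0).

Step 2 — invert Sigma (cofactor / det for 3×3, or solve directly):
  Sigma^{-1} = [[0.4167, -0.1667, 0.1667],
 [-0.1667, 0.3333, 0],
 [0.1667, 0, 0.3333]].

Step 3 — form the quadratic (x - mu)^T · Sigma^{-1} · (x - mu):
  Sigma^{-1} · (x - mu) = (0.75, -0.8333, 0.1667).
  (x - mu)^T · [Sigma^{-1} · (x - mu)] = (1)·(0.75) + (-2)·(-0.8333) + (0)·(0.1667) = 2.4167.

Step 4 — take square root: d = √(2.4167) ≈ 1.5546.

d(x, mu) = √(2.4167) ≈ 1.5546


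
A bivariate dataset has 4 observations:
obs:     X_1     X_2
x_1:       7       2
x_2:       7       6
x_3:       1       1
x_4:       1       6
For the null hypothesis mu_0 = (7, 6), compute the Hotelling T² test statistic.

Step 1 — sample mean vector:
  mean(X_1) = (7 + 7 + 1 + 1) / 4 = 16/4 = 4
  mean(X_2) = (2 + 6 + 1 + 6) / 4 = 15/4 = 3.75
  x̄ = (4, 3.75),  deviation x̄ - mu_0 = (4, 3.75) - (7, 6) = (-3, -2.25).

Step 2 — sample covariance matrix, S[i,j] = (1/(n-1)) · Σ_k (x_{k,i} - mean_i) · (x_{k,j} - mean_j), divisor n-1 = 3:
  S[X_1,X_1] = ((3)·(3) + (3)·(3) + (-3)·(-3) + (-3)·(-3)) / 3 = 36/3 = 12
  S[X_1,X_2] = ((3)·(-1.75) + (3)·(2.25) + (-3)·(-2.75) + (-3)·(2.25)) / 3 = 3/3 = 1
  S[X_2,X_2] = ((-1.75)·(-1.75) + (2.25)·(2.25) + (-2.75)·(-2.75) + (2.25)·(2.25)) / 3 = 20.75/3 = 6.9167
  S = [[12, 1],
 [1, 6.9167]].

Step 3 — invert S. det(S) = 12·6.9167 - (1)² = 82.
  S^{-1} = (1/det) · [[d, -b], [-b, a]] = [[0.0843, -0.0122],
 [-0.0122, 0.1463]].

Step 4 — quadratic form (x̄ - mu_0)^T · S^{-1} · (x̄ - mu_0):
  S^{-1} · (x̄ - mu_0) = (-0.2256, -0.2927),
  (x̄ - mu_0)^T · [...] = (-3)·(-0.2256) + (-2.25)·(-0.2927) = 1.3354.

Step 5 — scale by n: T² = 4 · 1.3354 = 5.3415.

T² ≈ 5.3415


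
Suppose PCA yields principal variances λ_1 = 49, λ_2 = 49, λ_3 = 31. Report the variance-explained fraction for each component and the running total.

Step 1 — total variance = trace(Sigma) = Σ λ_i = 49 + 49 + 31 = 129.

Step 2 — fraction explained by component i = λ_i / Σ λ:
  PC1: 49/129 = 0.3798
  PC2: 49/129 = 0.3798
  PC3: 31/129 = 0.2403

Step 3 — cumulative fraction after k components = (λ_1 + ... + λ_k) / Σ λ:
  k = 1: 49/129 = 0.3798
  k = 2: (49 + 49)/129 = 98/129 = 0.7597
  k = 3: (49 + 49 + 31)/129 = 129/129 = 1

Summary (fraction, with percent):

explained: PC1 0.3798 (37.98%), PC2 0.3798 (37.98%), PC3 0.2403 (24.03%);  cumulative: 0.3798, 0.7597, 1


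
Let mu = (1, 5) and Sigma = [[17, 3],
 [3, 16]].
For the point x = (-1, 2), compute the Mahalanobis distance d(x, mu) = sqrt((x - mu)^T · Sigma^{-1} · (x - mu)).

Step 1 — centre the observation: (x - mu) = (-2, -3).

Step 2 — invert Sigma. det(Sigma) = 17·16 - (3)² = 263.
  Sigma^{-1} = (1/det) · [[d, -b], [-b, a]] = [[0.0608, -0.0114],
 [-0.0114, 0.0646]].

Step 3 — form the quadratic (x - mu)^T · Sigma^{-1} · (x - mu):
  Sigma^{-1} · (x - mu) = (-0.0875, -0.1711).
  (x - mu)^T · [Sigma^{-1} · (x - mu)] = (-2)·(-0.0875) + (-3)·(-0.1711) = 0.6882.

Step 4 — take square root: d = √(0.6882) ≈ 0.8296.

d(x, mu) = √(0.6882) ≈ 0.8296


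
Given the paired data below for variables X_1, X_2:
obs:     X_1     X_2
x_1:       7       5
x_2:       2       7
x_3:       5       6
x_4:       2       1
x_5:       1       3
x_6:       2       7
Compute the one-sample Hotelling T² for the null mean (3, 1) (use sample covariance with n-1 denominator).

Step 1 — sample mean vector:
  mean(X_1) = (7 + 2 + 5 + 2 + 1 + 2) / 6 = 19/6 = 3.1667
  mean(X_2) = (5 + 7 + 6 + 1 + 3 + 7) / 6 = 29/6 = 4.8333
  x̄ = (3.1667, 4.8333),  deviation x̄ - mu_0 = (3.1667, 4.8333) - (3, 1) = (0.1667, 3.8333).

Step 2 — sample covariance matrix, S[i,j] = (1/(n-1)) · Σ_k (x_{k,i} - mean_i) · (x_{k,j} - mean_j), divisor n-1 = 5:
  S[X_1,X_1] = ((3.8333)·(3.8333) + (-1.1667)·(-1.1667) + (1.8333)·(1.8333) + (-1.1667)·(-1.1667) + (-2.1667)·(-2.1667) + (-1.1667)·(-1.1667)) / 5 = 26.8333/5 = 5.3667
  S[X_1,X_2] = ((3.8333)·(0.1667) + (-1.1667)·(2.1667) + (1.8333)·(1.1667) + (-1.1667)·(-3.8333) + (-2.1667)·(-1.8333) + (-1.1667)·(2.1667)) / 5 = 6.1667/5 = 1.2333
  S[X_2,X_2] = ((0.1667)·(0.1667) + (2.1667)·(2.1667) + (1.1667)·(1.1667) + (-3.8333)·(-3.8333) + (-1.8333)·(-1.8333) + (2.1667)·(2.1667)) / 5 = 28.8333/5 = 5.7667
  S = [[5.3667, 1.2333],
 [1.2333, 5.7667]].

Step 3 — invert S. det(S) = 5.3667·5.7667 - (1.2333)² = 29.4267.
  S^{-1} = (1/det) · [[d, -b], [-b, a]] = [[0.196, -0.0419],
 [-0.0419, 0.1824]].

Step 4 — quadratic form (x̄ - mu_0)^T · S^{-1} · (x̄ - mu_0):
  S^{-1} · (x̄ - mu_0) = (-0.128, 0.6921),
  (x̄ - mu_0)^T · [...] = (0.1667)·(-0.128) + (3.8333)·(0.6921) = 2.6318.

Step 5 — scale by n: T² = 6 · 2.6318 = 15.7907.

T² ≈ 15.7907


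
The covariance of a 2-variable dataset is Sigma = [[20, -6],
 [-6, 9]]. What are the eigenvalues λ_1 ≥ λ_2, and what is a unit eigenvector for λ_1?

Step 1 — characteristic polynomial of 2×2 Sigma:
  det(Sigma - λI) = λ² - trace · λ + det = 0.
  trace = 20 + 9 = 29, det = 20·9 - (-6)² = 144.
Step 2 — discriminant:
  Δ = trace² - 4·det = 841 - 576 = 265.
Step 3 — eigenvalues:
  λ = (trace ± √Δ)/2 = (29 ± 16.2788)/2,
  λ_1 = 22.6394,  λ_2 = 6.3606.

Step 4 — unit eigenvector for λ_1: solve (Sigma - λ_1 I)v = 0. First row:
  (20 - 22.6394)·v_x + (-6)·v_y = 0, i.e. (-2.6394)·v_x + (-6)·v_y = 0,
  so v ∝ (b, λ_1 - a) = (-6, 2.6394); multiply by -1 so the first entry is positive: u = (6, -2.6394).
  ||u|| = √((6)² + (-2.6394)²) = √(42.9665) ≈ 6.5549,
  v_1 = u/||u|| ≈ (0.9153, -0.4027) (||v_1|| = 1).

λ_1 = 22.6394,  λ_2 = 6.3606;  v_1 ≈ (0.9153, -0.4027)


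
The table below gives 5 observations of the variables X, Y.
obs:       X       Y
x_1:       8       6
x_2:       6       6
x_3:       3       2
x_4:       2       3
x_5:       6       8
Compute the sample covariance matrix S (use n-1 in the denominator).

Step 1 — column means:
  mean(X) = (8 + 6 + 3 + 2 + 6) / 5 = 25/5 = 5
  mean(Y) = (6 + 6 + 2 + 3 + 8) / 5 = 25/5 = 5

Step 2 — sample covariance S[i,j] = (1/(n-1)) · Σ_k (x_{k,i} - mean_i) · (x_{k,j} - mean_j), with n-1 = 4.
  S[X,X] = ((3)·(3) + (1)·(1) + (-2)·(-2) + (-3)·(-3) + (1)·(1)) / 4 = 24/4 = 6
  S[X,Y] = ((3)·(1) + (1)·(1) + (-2)·(-3) + (-3)·(-2) + (1)·(3)) / 4 = 19/4 = 4.75
  S[Y,Y] = ((1)·(1) + (1)·(1) + (-3)·(-3) + (-2)·(-2) + (3)·(3)) / 4 = 24/4 = 6

S is symmetric (S[j,i] = S[i,j]). Assembling:

S = [[6, 4.75],
 [4.75, 6]]


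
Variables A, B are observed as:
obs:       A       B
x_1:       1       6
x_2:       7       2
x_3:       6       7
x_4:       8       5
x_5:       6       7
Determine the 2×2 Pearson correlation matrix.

Step 1 — column means:
  mean(A) = (1 + 7 + 6 + 8 + 6) / 5 = 28/5 = 5.6
  mean(B) = (6 + 2 + 7 + 5 + 7) / 5 = 27/5 = 5.4

Step 2 — sample variances and covariances s[i,j] = (1/(n-1)) · Σ_k (x_{k,i} - mean_i) · (x_{k,j} - mean_j), with n-1 = 4:
  s[A,A] = ((-4.6)·(-4.6) + (1.4)·(1.4) + (0.4)·(0.4) + (2.4)·(2.4) + (0.4)·(0.4)) / 4 = 29.2/4 = 7.3
  s[A,B] = ((-4.6)·(0.6) + (1.4)·(-3.4) + (0.4)·(1.6) + (2.4)·(-0.4) + (0.4)·(1.6)) / 4 = -7.2/4 = -1.8
  s[B,B] = ((0.6)·(0.6) + (-3.4)·(-3.4) + (1.6)·(1.6) + (-0.4)·(-0.4) + (1.6)·(1.6)) / 4 = 17.2/4 = 4.3
  Sample standard deviations s_i = √(s[i,i]):
  s(A) = √(7.3) = 2.7019
  s(B) = √(4.3) = 2.0736

Step 3 — r_{ij} = s_{ij} / (s_i · s_j):
  r[A,A] = 1 (diagonal).
  r[A,B] = -1.8 / (2.7019 · 2.0736) = -1.8 / 5.6027 = -0.3213
  r[B,B] = 1 (diagonal).

R is symmetric with unit diagonal. Assembling:

R = [[1, -0.3213],
 [-0.3213, 1]]


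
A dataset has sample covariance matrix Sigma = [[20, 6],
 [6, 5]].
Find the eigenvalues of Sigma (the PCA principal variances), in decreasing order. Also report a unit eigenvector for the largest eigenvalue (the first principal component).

Step 1 — characteristic polynomial of 2×2 Sigma:
  det(Sigma - λI) = λ² - trace · λ + det = 0.
  trace = 20 + 5 = 25, det = 20·5 - (6)² = 64.
Step 2 — discriminant:
  Δ = trace² - 4·det = 625 - 256 = 369.
Step 3 — eigenvalues:
  λ = (trace ± √Δ)/2 = (25 ± 19.2094)/2,
  λ_1 = 22.1047,  λ_2 = 2.8953.

Step 4 — unit eigenvector for λ_1: solve (Sigma - λ_1 I)v = 0. First row:
  (20 - 22.1047)·v_x + (6)·v_y = 0, i.e. (-2.1047)·v_x + (6)·v_y = 0,
  so v ∝ (b, λ_1 - a) = (6, 2.1047) = u.
  ||u|| = √((6)² + (2.1047)²) = √(40.4297) ≈ 6.3584,
  v_1 = u/||u|| ≈ (0.9436, 0.331) (||v_1|| = 1).

λ_1 = 22.1047,  λ_2 = 2.8953;  v_1 ≈ (0.9436, 0.331)


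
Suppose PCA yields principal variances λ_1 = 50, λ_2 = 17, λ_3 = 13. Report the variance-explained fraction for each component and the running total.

Step 1 — total variance = trace(Sigma) = Σ λ_i = 50 + 17 + 13 = 80.

Step 2 — fraction explained by component i = λ_i / Σ λ:
  PC1: 50/80 = 0.625
  PC2: 17/80 = 0.2125
  PC3: 13/80 = 0.1625

Step 3 — cumulative fraction after k components = (λ_1 + ... + λ_k) / Σ λ:
  k = 1: 50/80 = 0.625
  k = 2: (50 + 17)/80 = 67/80 = 0.8375
  k = 3: (50 + 17 + 13)/80 = 80/80 = 1

Summary (fraction, with percent):

explained: PC1 0.625 (62.5%), PC2 0.2125 (21.25%), PC3 0.1625 (16.25%);  cumulative: 0.625, 0.8375, 1


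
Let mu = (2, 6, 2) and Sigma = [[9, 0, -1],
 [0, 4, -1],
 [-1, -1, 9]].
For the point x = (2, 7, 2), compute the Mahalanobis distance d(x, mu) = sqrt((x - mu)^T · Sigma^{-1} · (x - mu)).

Step 1 — centre the observation: (x - mu) = (0, 1, 0).

Step 2 — invert Sigma (cofactor / det for 3×3, or solve directly):
  Sigma^{-1} = [[0.1125, 0.0032, 0.0129],
 [0.0032, 0.2572, 0.0289],
 [0.0129, 0.0289, 0.1158]].

Step 3 — form the quadratic (x - mu)^T · Sigma^{-1} · (x - mu):
  Sigma^{-1} · (x - mu) = (0.0032, 0.2572, 0.0289).
  (x - mu)^T · [Sigma^{-1} · (x - mu)] = (0)·(0.0032) + (1)·(0.2572) + (0)·(0.0289) = 0.2572.

Step 4 — take square root: d = √(0.2572) ≈ 0.5072.

d(x, mu) = √(0.2572) ≈ 0.5072


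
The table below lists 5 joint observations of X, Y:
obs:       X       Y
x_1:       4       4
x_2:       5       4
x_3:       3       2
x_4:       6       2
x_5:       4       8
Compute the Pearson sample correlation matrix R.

Step 1 — column means:
  mean(X) = (4 + 5 + 3 + 6 + 4) / 5 = 22/5 = 4.4
  mean(Y) = (4 + 4 + 2 + 2 + 8) / 5 = 20/5 = 4

Step 2 — sample variances and covariances s[i,j] = (1/(n-1)) · Σ_k (x_{k,i} - mean_i) · (x_{k,j} - mean_j), with n-1 = 4:
  s[X,X] = ((-0.4)·(-0.4) + (0.6)·(0.6) + (-1.4)·(-1.4) + (1.6)·(1.6) + (-0.4)·(-0.4)) / 4 = 5.2/4 = 1.3
  s[X,Y] = ((-0.4)·(0) + (0.6)·(0) + (-1.4)·(-2) + (1.6)·(-2) + (-0.4)·(4)) / 4 = -2/4 = -0.5
  s[Y,Y] = ((0)·(0) + (0)·(0) + (-2)·(-2) + (-2)·(-2) + (4)·(4)) / 4 = 24/4 = 6
  Sample standard deviations s_i = √(s[i,i]):
  s(X) = √(1.3) = 1.1402
  s(Y) = √(6) = 2.4495

Step 3 — r_{ij} = s_{ij} / (s_i · s_j):
  r[X,X] = 1 (diagonal).
  r[X,Y] = -0.5 / (1.1402 · 2.4495) = -0.5 / 2.7928 = -0.179
  r[Y,Y] = 1 (diagonal).

R is symmetric with unit diagonal. Assembling:

R = [[1, -0.179],
 [-0.179, 1]]


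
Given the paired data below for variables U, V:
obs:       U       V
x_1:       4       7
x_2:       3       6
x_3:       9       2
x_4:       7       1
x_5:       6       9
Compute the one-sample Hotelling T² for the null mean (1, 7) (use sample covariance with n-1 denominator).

Step 1 — sample mean vector:
  mean(U) = (4 + 3 + 9 + 7 + 6) / 5 = 29/5 = 5.8
  mean(V) = (7 + 6 + 2 + 1 + 9) / 5 = 25/5 = 5
  x̄ = (5.8, 5),  deviation x̄ - mu_0 = (5.8, 5) - (1, 7) = (4.8, -2).

Step 2 — sample covariance matrix, S[i,j] = (1/(n-1)) · Σ_k (x_{k,i} - mean_i) · (x_{k,j} - mean_j), divisor n-1 = 4:
  S[U,U] = ((-1.8)·(-1.8) + (-2.8)·(-2.8) + (3.2)·(3.2) + (1.2)·(1.2) + (0.2)·(0.2)) / 4 = 22.8/4 = 5.7
  S[U,V] = ((-1.8)·(2) + (-2.8)·(1) + (3.2)·(-3) + (1.2)·(-4) + (0.2)·(4)) / 4 = -20/4 = -5
  S[V,V] = ((2)·(2) + (1)·(1) + (-3)·(-3) + (-4)·(-4) + (4)·(4)) / 4 = 46/4 = 11.5
  S = [[5.7, -5],
 [-5, 11.5]].

Step 3 — invert S. det(S) = 5.7·11.5 - (-5)² = 40.55.
  S^{-1} = (1/det) · [[d, -b], [-b, a]] = [[0.2836, 0.1233],
 [0.1233, 0.1406]].

Step 4 — quadratic form (x̄ - mu_0)^T · S^{-1} · (x̄ - mu_0):
  S^{-1} · (x̄ - mu_0) = (1.1147, 0.3107),
  (x̄ - mu_0)^T · [...] = (4.8)·(1.1147) + (-2)·(0.3107) = 4.729.

Step 5 — scale by n: T² = 5 · 4.729 = 23.6449.

T² ≈ 23.6449


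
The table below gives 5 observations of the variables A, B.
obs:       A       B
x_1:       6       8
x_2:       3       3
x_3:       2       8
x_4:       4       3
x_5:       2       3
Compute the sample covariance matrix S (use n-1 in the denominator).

Step 1 — column means:
  mean(A) = (6 + 3 + 2 + 4 + 2) / 5 = 17/5 = 3.4
  mean(B) = (8 + 3 + 8 + 3 + 3) / 5 = 25/5 = 5

Step 2 — sample covariance S[i,j] = (1/(n-1)) · Σ_k (x_{k,i} - mean_i) · (x_{k,j} - mean_j), with n-1 = 4.
  S[A,A] = ((2.6)·(2.6) + (-0.4)·(-0.4) + (-1.4)·(-1.4) + (0.6)·(0.6) + (-1.4)·(-1.4)) / 4 = 11.2/4 = 2.8
  S[A,B] = ((2.6)·(3) + (-0.4)·(-2) + (-1.4)·(3) + (0.6)·(-2) + (-1.4)·(-2)) / 4 = 6/4 = 1.5
  S[B,B] = ((3)·(3) + (-2)·(-2) + (3)·(3) + (-2)·(-2) + (-2)·(-2)) / 4 = 30/4 = 7.5

S is symmetric (S[j,i] = S[i,j]). Assembling:

S = [[2.8, 1.5],
 [1.5, 7.5]]


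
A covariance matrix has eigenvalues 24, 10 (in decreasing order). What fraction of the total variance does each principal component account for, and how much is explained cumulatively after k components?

Step 1 — total variance = trace(Sigma) = Σ λ_i = 24 + 10 = 34.

Step 2 — fraction explained by component i = λ_i / Σ λ:
  PC1: 24/34 = 0.7059
  PC2: 10/34 = 0.2941

Step 3 — cumulative fraction after k components = (λ_1 + ... + λ_k) / Σ λ:
  k = 1: 24/34 = 0.7059
  k = 2: (24 + 10)/34 = 34/34 = 1

Summary (fraction, with percent):

explained: PC1 0.7059 (70.59%), PC2 0.2941 (29.41%);  cumulative: 0.7059, 1


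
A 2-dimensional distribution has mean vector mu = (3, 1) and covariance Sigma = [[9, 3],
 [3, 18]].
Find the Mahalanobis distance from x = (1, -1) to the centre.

Step 1 — centre the observation: (x - mu) = (-2, -2).

Step 2 — invert Sigma. det(Sigma) = 9·18 - (3)² = 153.
  Sigma^{-1} = (1/det) · [[d, -b], [-b, a]] = [[0.1176, -0.0196],
 [-0.0196, 0.0588]].

Step 3 — form the quadratic (x - mu)^T · Sigma^{-1} · (x - mu):
  Sigma^{-1} · (x - mu) = (-0.1961, -0.0784).
  (x - mu)^T · [Sigma^{-1} · (x - mu)] = (-2)·(-0.1961) + (-2)·(-0.0784) = 0.549.

Step 4 — take square root: d = √(0.549) ≈ 0.741.

d(x, mu) = √(0.549) ≈ 0.741


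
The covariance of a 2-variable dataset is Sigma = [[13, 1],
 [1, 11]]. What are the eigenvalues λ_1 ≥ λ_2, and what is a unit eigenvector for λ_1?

Step 1 — characteristic polynomial of 2×2 Sigma:
  det(Sigma - λI) = λ² - trace · λ + det = 0.
  trace = 13 + 11 = 24, det = 13·11 - (1)² = 142.
Step 2 — discriminant:
  Δ = trace² - 4·det = 576 - 568 = 8.
Step 3 — eigenvalues:
  λ = (trace ± √Δ)/2 = (24 ± 2.8284)/2,
  λ_1 = 13.4142,  λ_2 = 10.5858.

Step 4 — unit eigenvector for λ_1: solve (Sigma - λ_1 I)v = 0. First row:
  (13 - 13.4142)·v_x + (1)·v_y = 0, i.e. (-0.4142)·v_x + (1)·v_y = 0,
  so v ∝ (b, λ_1 - a) = (1, 0.4142) = u.
  ||u|| = √((1)² + (0.4142)²) = √(1.1716) ≈ 1.0824,
  v_1 = u/||u|| ≈ (0.9239, 0.3827) (||v_1|| = 1).

λ_1 = 13.4142,  λ_2 = 10.5858;  v_1 ≈ (0.9239, 0.3827)


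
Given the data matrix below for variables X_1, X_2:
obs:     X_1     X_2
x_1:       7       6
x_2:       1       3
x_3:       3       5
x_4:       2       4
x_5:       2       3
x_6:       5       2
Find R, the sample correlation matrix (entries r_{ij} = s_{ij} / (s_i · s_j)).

Step 1 — column means:
  mean(X_1) = (7 + 1 + 3 + 2 + 2 + 5) / 6 = 20/6 = 3.3333
  mean(X_2) = (6 + 3 + 5 + 4 + 3 + 2) / 6 = 23/6 = 3.8333

Step 2 — sample variances and covariances s[i,j] = (1/(n-1)) · Σ_k (x_{k,i} - mean_i) · (x_{k,j} - mean_j), with n-1 = 5:
  s[X_1,X_1] = ((3.6667)·(3.6667) + (-2.3333)·(-2.3333) + (-0.3333)·(-0.3333) + (-1.3333)·(-1.3333) + (-1.3333)·(-1.3333) + (1.6667)·(1.6667)) / 5 = 25.3333/5 = 5.0667
  s[X_1,X_2] = ((3.6667)·(2.1667) + (-2.3333)·(-0.8333) + (-0.3333)·(1.1667) + (-1.3333)·(0.1667) + (-1.3333)·(-0.8333) + (1.6667)·(-1.8333)) / 5 = 7.3333/5 = 1.4667
  s[X_2,X_2] = ((2.1667)·(2.1667) + (-0.8333)·(-0.8333) + (1.1667)·(1.1667) + (0.1667)·(0.1667) + (-0.8333)·(-0.8333) + (-1.8333)·(-1.8333)) / 5 = 10.8333/5 = 2.1667
  Sample standard deviations s_i = √(s[i,i]):
  s(X_1) = √(5.0667) = 2.2509
  s(X_2) = √(2.1667) = 1.472

Step 3 — r_{ij} = s_{ij} / (s_i · s_j):
  r[X_1,X_1] = 1 (diagonal).
  r[X_1,X_2] = 1.4667 / (2.2509 · 1.472) = 1.4667 / 3.3133 = 0.4427
  r[X_2,X_2] = 1 (diagonal).

R is symmetric with unit diagonal. Assembling:

R = [[1, 0.4427],
 [0.4427, 1]]


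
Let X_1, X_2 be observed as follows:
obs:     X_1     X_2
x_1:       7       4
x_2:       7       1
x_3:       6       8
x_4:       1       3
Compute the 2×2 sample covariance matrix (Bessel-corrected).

Step 1 — column means:
  mean(X_1) = (7 + 7 + 6 + 1) / 4 = 21/4 = 5.25
  mean(X_2) = (4 + 1 + 8 + 3) / 4 = 16/4 = 4

Step 2 — sample covariance S[i,j] = (1/(n-1)) · Σ_k (x_{k,i} - mean_i) · (x_{k,j} - mean_j), with n-1 = 3.
  S[X_1,X_1] = ((1.75)·(1.75) + (1.75)·(1.75) + (0.75)·(0.75) + (-4.25)·(-4.25)) / 3 = 24.75/3 = 8.25
  S[X_1,X_2] = ((1.75)·(0) + (1.75)·(-3) + (0.75)·(4) + (-4.25)·(-1)) / 3 = 2/3 = 0.6667
  S[X_2,X_2] = ((0)·(0) + (-3)·(-3) + (4)·(4) + (-1)·(-1)) / 3 = 26/3 = 8.6667

S is symmetric (S[j,i] = S[i,j]). Assembling:

S = [[8.25, 0.6667],
 [0.6667, 8.6667]]


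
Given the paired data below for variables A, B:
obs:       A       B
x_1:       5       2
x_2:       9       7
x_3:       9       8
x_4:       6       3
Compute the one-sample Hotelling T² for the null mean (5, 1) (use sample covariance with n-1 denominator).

Step 1 — sample mean vector:
  mean(A) = (5 + 9 + 9 + 6) / 4 = 29/4 = 7.25
  mean(B) = (2 + 7 + 8 + 3) / 4 = 20/4 = 5
  x̄ = (7.25, 5),  deviation x̄ - mu_0 = (7.25, 5) - (5, 1) = (2.25, 4).

Step 2 — sample covariance matrix, S[i,j] = (1/(n-1)) · Σ_k (x_{k,i} - mean_i) · (x_{k,j} - mean_j), divisor n-1 = 3:
  S[A,A] = ((-2.25)·(-2.25) + (1.75)·(1.75) + (1.75)·(1.75) + (-1.25)·(-1.25)) / 3 = 12.75/3 = 4.25
  S[A,B] = ((-2.25)·(-3) + (1.75)·(2) + (1.75)·(3) + (-1.25)·(-2)) / 3 = 18/3 = 6
  S[B,B] = ((-3)·(-3) + (2)·(2) + (3)·(3) + (-2)·(-2)) / 3 = 26/3 = 8.6667
  S = [[4.25, 6],
 [6, 8.6667]].

Step 3 — invert S. det(S) = 4.25·8.6667 - (6)² = 0.8333.
  S^{-1} = (1/det) · [[d, -b], [-b, a]] = [[10.4, -7.2],
 [-7.2, 5.1]].

Step 4 — quadratic form (x̄ - mu_0)^T · S^{-1} · (x̄ - mu_0):
  S^{-1} · (x̄ - mu_0) = (-5.4, 4.2),
  (x̄ - mu_0)^T · [...] = (2.25)·(-5.4) + (4)·(4.2) = 4.65.

Step 5 — scale by n: T² = 4 · 4.65 = 18.6.

T² ≈ 18.6


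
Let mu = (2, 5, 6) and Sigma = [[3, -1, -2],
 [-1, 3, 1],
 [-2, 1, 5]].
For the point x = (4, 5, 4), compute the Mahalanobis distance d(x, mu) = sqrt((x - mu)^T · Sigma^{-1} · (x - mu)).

Step 1 — centre the observation: (x - mu) = (2, 0, -2).

Step 2 — invert Sigma (cofactor / det for 3×3, or solve directly):
  Sigma^{-1} = [[0.4828, 0.1034, 0.1724],
 [0.1034, 0.3793, -0.0345],
 [0.1724, -0.0345, 0.2759]].

Step 3 — form the quadratic (x - mu)^T · Sigma^{-1} · (x - mu):
  Sigma^{-1} · (x - mu) = (0.6207, 0.2759, -0.2069).
  (x - mu)^T · [Sigma^{-1} · (x - mu)] = (2)·(0.6207) + (0)·(0.2759) + (-2)·(-0.2069) = 1.6552.

Step 4 — take square root: d = √(1.6552) ≈ 1.2865.

d(x, mu) = √(1.6552) ≈ 1.2865


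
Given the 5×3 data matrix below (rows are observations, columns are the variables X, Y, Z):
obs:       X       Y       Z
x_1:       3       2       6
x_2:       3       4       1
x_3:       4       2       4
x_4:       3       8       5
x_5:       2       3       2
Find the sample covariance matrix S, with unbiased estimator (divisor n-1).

Step 1 — column means:
  mean(X) = (3 + 3 + 4 + 3 + 2) / 5 = 15/5 = 3
  mean(Y) = (2 + 4 + 2 + 8 + 3) / 5 = 19/5 = 3.8
  mean(Z) = (6 + 1 + 4 + 5 + 2) / 5 = 18/5 = 3.6

Step 2 — sample covariance S[i,j] = (1/(n-1)) · Σ_k (x_{k,i} - mean_i) · (x_{k,j} - mean_j), with n-1 = 4.
  S[X,X] = ((0)·(0) + (0)·(0) + (1)·(1) + (0)·(0) + (-1)·(-1)) / 4 = 2/4 = 0.5
  S[X,Y] = ((0)·(-1.8) + (0)·(0.2) + (1)·(-1.8) + (0)·(4.2) + (-1)·(-0.8)) / 4 = -1/4 = -0.25
  S[X,Z] = ((0)·(2.4) + (0)·(-2.6) + (1)·(0.4) + (0)·(1.4) + (-1)·(-1.6)) / 4 = 2/4 = 0.5
  S[Y,Y] = ((-1.8)·(-1.8) + (0.2)·(0.2) + (-1.8)·(-1.8) + (4.2)·(4.2) + (-0.8)·(-0.8)) / 4 = 24.8/4 = 6.2
  S[Y,Z] = ((-1.8)·(2.4) + (0.2)·(-2.6) + (-1.8)·(0.4) + (4.2)·(1.4) + (-0.8)·(-1.6)) / 4 = 1.6/4 = 0.4
  S[Z,Z] = ((2.4)·(2.4) + (-2.6)·(-2.6) + (0.4)·(0.4) + (1.4)·(1.4) + (-1.6)·(-1.6)) / 4 = 17.2/4 = 4.3

S is symmetric (S[j,i] = S[i,j]). Assembling:

S = [[0.5, -0.25, 0.5],
 [-0.25, 6.2, 0.4],
 [0.5, 0.4, 4.3]]


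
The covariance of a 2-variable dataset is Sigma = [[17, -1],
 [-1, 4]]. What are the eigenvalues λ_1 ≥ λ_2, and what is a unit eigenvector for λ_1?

Step 1 — characteristic polynomial of 2×2 Sigma:
  det(Sigma - λI) = λ² - trace · λ + det = 0.
  trace = 17 + 4 = 21, det = 17·4 - (-1)² = 67.
Step 2 — discriminant:
  Δ = trace² - 4·det = 441 - 268 = 173.
Step 3 — eigenvalues:
  λ = (trace ± √Δ)/2 = (21 ± 13.1529)/2,
  λ_1 = 17.0765,  λ_2 = 3.9235.

Step 4 — unit eigenvector for λ_1: solve (Sigma - λ_1 I)v = 0. First row:
  (17 - 17.0765)·v_x + (-1)·v_y = 0, i.e. (-0.0765)·v_x + (-1)·v_y = 0,
  so v ∝ (b, λ_1 - a) = (-1, 0.0765); multiply by -1 so the first entry is positive: u = (1, -0.0765).
  ||u|| = √((1)² + (-0.0765)²) = √(1.0058) ≈ 1.0029,
  v_1 = u/||u|| ≈ (0.9971, -0.0763) (||v_1|| = 1).

λ_1 = 17.0765,  λ_2 = 3.9235;  v_1 ≈ (0.9971, -0.0763)


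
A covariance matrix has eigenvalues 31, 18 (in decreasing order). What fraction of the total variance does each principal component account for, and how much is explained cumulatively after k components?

Step 1 — total variance = trace(Sigma) = Σ λ_i = 31 + 18 = 49.

Step 2 — fraction explained by component i = λ_i / Σ λ:
  PC1: 31/49 = 0.6327
  PC2: 18/49 = 0.3673

Step 3 — cumulative fraction after k components = (λ_1 + ... + λ_k) / Σ λ:
  k = 1: 31/49 = 0.6327
  k = 2: (31 + 18)/49 = 49/49 = 1

Summary (fraction, with percent):

explained: PC1 0.6327 (63.27%), PC2 0.3673 (36.73%);  cumulative: 0.6327, 1


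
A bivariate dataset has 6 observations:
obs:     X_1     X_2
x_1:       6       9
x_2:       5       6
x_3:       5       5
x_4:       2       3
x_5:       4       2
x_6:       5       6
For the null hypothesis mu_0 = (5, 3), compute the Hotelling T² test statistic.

Step 1 — sample mean vector:
  mean(X_1) = (6 + 5 + 5 + 2 + 4 + 5) / 6 = 27/6 = 4.5
  mean(X_2) = (9 + 6 + 5 + 3 + 2 + 6) / 6 = 31/6 = 5.1667
  x̄ = (4.5, 5.1667),  deviation x̄ - mu_0 = (4.5, 5.1667) - (5, 3) = (-0.5, 2.1667).

Step 2 — sample covariance matrix, S[i,j] = (1/(n-1)) · Σ_k (x_{k,i} - mean_i) · (x_{k,j} - mean_j), divisor n-1 = 5:
  S[X_1,X_1] = ((1.5)·(1.5) + (0.5)·(0.5) + (0.5)·(0.5) + (-2.5)·(-2.5) + (-0.5)·(-0.5) + (0.5)·(0.5)) / 5 = 9.5/5 = 1.9
  S[X_1,X_2] = ((1.5)·(3.8333) + (0.5)·(0.8333) + (0.5)·(-0.1667) + (-2.5)·(-2.1667) + (-0.5)·(-3.1667) + (0.5)·(0.8333)) / 5 = 13.5/5 = 2.7
  S[X_2,X_2] = ((3.8333)·(3.8333) + (0.8333)·(0.8333) + (-0.1667)·(-0.1667) + (-2.1667)·(-2.1667) + (-3.1667)·(-3.1667) + (0.8333)·(0.8333)) / 5 = 30.8333/5 = 6.1667
  S = [[1.9, 2.7],
 [2.7, 6.1667]].

Step 3 — invert S. det(S) = 1.9·6.1667 - (2.7)² = 4.4267.
  S^{-1} = (1/det) · [[d, -b], [-b, a]] = [[1.3931, -0.6099],
 [-0.6099, 0.4292]].

Step 4 — quadratic form (x̄ - mu_0)^T · S^{-1} · (x̄ - mu_0):
  S^{-1} · (x̄ - mu_0) = (-2.0181, 1.2349),
  (x̄ - mu_0)^T · [...] = (-0.5)·(-2.0181) + (2.1667)·(1.2349) = 3.6847.

Step 5 — scale by n: T² = 6 · 3.6847 = 22.1084.

T² ≈ 22.1084


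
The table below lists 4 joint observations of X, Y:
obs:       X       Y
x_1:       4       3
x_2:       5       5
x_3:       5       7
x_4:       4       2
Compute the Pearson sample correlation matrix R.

Step 1 — column means:
  mean(X) = (4 + 5 + 5 + 4) / 4 = 18/4 = 4.5
  mean(Y) = (3 + 5 + 7 + 2) / 4 = 17/4 = 4.25

Step 2 — sample variances and covariances s[i,j] = (1/(n-1)) · Σ_k (x_{k,i} - mean_i) · (x_{k,j} - mean_j), with n-1 = 3:
  s[X,X] = ((-0.5)·(-0.5) + (0.5)·(0.5) + (0.5)·(0.5) + (-0.5)·(-0.5)) / 3 = 1/3 = 0.3333
  s[X,Y] = ((-0.5)·(-1.25) + (0.5)·(0.75) + (0.5)·(2.75) + (-0.5)·(-2.25)) / 3 = 3.5/3 = 1.1667
  s[Y,Y] = ((-1.25)·(-1.25) + (0.75)·(0.75) + (2.75)·(2.75) + (-2.25)·(-2.25)) / 3 = 14.75/3 = 4.9167
  Sample standard deviations s_i = √(s[i,i]):
  s(X) = √(0.3333) = 0.5774
  s(Y) = √(4.9167) = 2.2174

Step 3 — r_{ij} = s_{ij} / (s_i · s_j):
  r[X,X] = 1 (diagonal).
  r[X,Y] = 1.1667 / (0.5774 · 2.2174) = 1.1667 / 1.2802 = 0.9113
  r[Y,Y] = 1 (diagonal).

R is symmetric with unit diagonal. Assembling:

R = [[1, 0.9113],
 [0.9113, 1]]


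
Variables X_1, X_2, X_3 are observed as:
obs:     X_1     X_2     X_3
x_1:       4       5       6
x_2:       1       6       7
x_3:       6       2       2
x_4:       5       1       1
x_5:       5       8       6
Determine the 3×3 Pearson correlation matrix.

Step 1 — column means:
  mean(X_1) = (4 + 1 + 6 + 5 + 5) / 5 = 21/5 = 4.2
  mean(X_2) = (5 + 6 + 2 + 1 + 8) / 5 = 22/5 = 4.4
  mean(X_3) = (6 + 7 + 2 + 1 + 6) / 5 = 22/5 = 4.4

Step 2 — sample variances and covariances s[i,j] = (1/(n-1)) · Σ_k (x_{k,i} - mean_i) · (x_{k,j} - mean_j), with n-1 = 4:
  s[X_1,X_1] = ((-0.2)·(-0.2) + (-3.2)·(-3.2) + (1.8)·(1.8) + (0.8)·(0.8) + (0.8)·(0.8)) / 4 = 14.8/4 = 3.7
  s[X_1,X_2] = ((-0.2)·(0.6) + (-3.2)·(1.6) + (1.8)·(-2.4) + (0.8)·(-3.4) + (0.8)·(3.6)) / 4 = -9.4/4 = -2.35
  s[X_1,X_3] = ((-0.2)·(1.6) + (-3.2)·(2.6) + (1.8)·(-2.4) + (0.8)·(-3.4) + (0.8)·(1.6)) / 4 = -14.4/4 = -3.6
  s[X_2,X_2] = ((0.6)·(0.6) + (1.6)·(1.6) + (-2.4)·(-2.4) + (-3.4)·(-3.4) + (3.6)·(3.6)) / 4 = 33.2/4 = 8.3
  s[X_2,X_3] = ((0.6)·(1.6) + (1.6)·(2.6) + (-2.4)·(-2.4) + (-3.4)·(-3.4) + (3.6)·(1.6)) / 4 = 28.2/4 = 7.05
  s[X_3,X_3] = ((1.6)·(1.6) + (2.6)·(2.6) + (-2.4)·(-2.4) + (-3.4)·(-3.4) + (1.6)·(1.6)) / 4 = 29.2/4 = 7.3
  Sample standard deviations s_i = √(s[i,i]):
  s(X_1) = √(3.7) = 1.9235
  s(X_2) = √(8.3) = 2.881
  s(X_3) = √(7.3) = 2.7019

Step 3 — r_{ij} = s_{ij} / (s_i · s_j):
  r[X_1,X_1] = 1 (diagonal).
  r[X_1,X_2] = -2.35 / (1.9235 · 2.881) = -2.35 / 5.5417 = -0.4241
  r[X_1,X_3] = -3.6 / (1.9235 · 2.7019) = -3.6 / 5.1971 = -0.6927
  r[X_2,X_2] = 1 (diagonal).
  r[X_2,X_3] = 7.05 / (2.881 · 2.7019) = 7.05 / 7.784 = 0.9057
  r[X_3,X_3] = 1 (diagonal).

R is symmetric with unit diagonal. Assembling:

R = [[1, -0.4241, -0.6927],
 [-0.4241, 1, 0.9057],
 [-0.6927, 0.9057, 1]]


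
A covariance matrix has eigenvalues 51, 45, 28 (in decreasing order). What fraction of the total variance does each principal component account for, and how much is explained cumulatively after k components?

Step 1 — total variance = trace(Sigma) = Σ λ_i = 51 + 45 + 28 = 124.

Step 2 — fraction explained by component i = λ_i / Σ λ:
  PC1: 51/124 = 0.4113
  PC2: 45/124 = 0.3629
  PC3: 28/124 = 0.2258

Step 3 — cumulative fraction after k components = (λ_1 + ... + λ_k) / Σ λ:
  k = 1: 51/124 = 0.4113
  k = 2: (51 + 45)/124 = 96/124 = 0.7742
  k = 3: (51 + 45 + 28)/124 = 124/124 = 1

Summary (fraction, with percent):

explained: PC1 0.4113 (41.13%), PC2 0.3629 (36.29%), PC3 0.2258 (22.58%);  cumulative: 0.4113, 0.7742, 1


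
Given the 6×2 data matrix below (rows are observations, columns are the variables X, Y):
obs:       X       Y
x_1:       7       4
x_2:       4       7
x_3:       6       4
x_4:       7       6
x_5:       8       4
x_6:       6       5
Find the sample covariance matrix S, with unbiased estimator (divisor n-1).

Step 1 — column means:
  mean(X) = (7 + 4 + 6 + 7 + 8 + 6) / 6 = 38/6 = 6.3333
  mean(Y) = (4 + 7 + 4 + 6 + 4 + 5) / 6 = 30/6 = 5

Step 2 — sample covariance S[i,j] = (1/(n-1)) · Σ_k (x_{k,i} - mean_i) · (x_{k,j} - mean_j), with n-1 = 5.
  S[X,X] = ((0.6667)·(0.6667) + (-2.3333)·(-2.3333) + (-0.3333)·(-0.3333) + (0.6667)·(0.6667) + (1.6667)·(1.6667) + (-0.3333)·(-0.3333)) / 5 = 9.3333/5 = 1.8667
  S[X,Y] = ((0.6667)·(-1) + (-2.3333)·(2) + (-0.3333)·(-1) + (0.6667)·(1) + (1.6667)·(-1) + (-0.3333)·(0)) / 5 = -6/5 = -1.2
  S[Y,Y] = ((-1)·(-1) + (2)·(2) + (-1)·(-1) + (1)·(1) + (-1)·(-1) + (0)·(0)) / 5 = 8/5 = 1.6

S is symmetric (S[j,i] = S[i,j]). Assembling:

S = [[1.8667, -1.2],
 [-1.2, 1.6]]


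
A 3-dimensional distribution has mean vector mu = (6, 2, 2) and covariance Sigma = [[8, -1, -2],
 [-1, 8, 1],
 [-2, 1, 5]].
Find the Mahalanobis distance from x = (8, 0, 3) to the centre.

Step 1 — centre the observation: (x - mu) = (2, -2, 1).

Step 2 — invert Sigma (cofactor / det for 3×3, or solve directly):
  Sigma^{-1} = [[0.1398, 0.0108, 0.0538],
 [0.0108, 0.129, -0.0215],
 [0.0538, -0.0215, 0.2258]].

Step 3 — form the quadratic (x - mu)^T · Sigma^{-1} · (x - mu):
  Sigma^{-1} · (x - mu) = (0.3118, -0.2581, 0.3763).
  (x - mu)^T · [Sigma^{-1} · (x - mu)] = (2)·(0.3118) + (-2)·(-0.2581) + (1)·(0.3763) = 1.5161.

Step 4 — take square root: d = √(1.5161) ≈ 1.2313.

d(x, mu) = √(1.5161) ≈ 1.2313


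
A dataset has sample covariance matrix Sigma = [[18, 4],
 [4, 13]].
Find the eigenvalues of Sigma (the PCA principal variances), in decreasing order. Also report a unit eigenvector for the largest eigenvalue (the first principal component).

Step 1 — characteristic polynomial of 2×2 Sigma:
  det(Sigma - λI) = λ² - trace · λ + det = 0.
  trace = 18 + 13 = 31, det = 18·13 - (4)² = 218.
Step 2 — discriminant:
  Δ = trace² - 4·det = 961 - 872 = 89.
Step 3 — eigenvalues:
  λ = (trace ± √Δ)/2 = (31 ± 9.434)/2,
  λ_1 = 20.217,  λ_2 = 10.783.

Step 4 — unit eigenvector for λ_1: solve (Sigma - λ_1 I)v = 0. First row:
  (18 - 20.217)·v_x + (4)·v_y = 0, i.e. (-2.217)·v_x + (4)·v_y = 0,
  so v ∝ (b, λ_1 - a) = (4, 2.217) = u.
  ||u|| = √((4)² + (2.217)²) = √(20.915) ≈ 4.5733,
  v_1 = u/||u|| ≈ (0.8746, 0.4848) (||v_1|| = 1).

λ_1 = 20.217,  λ_2 = 10.783;  v_1 ≈ (0.8746, 0.4848)


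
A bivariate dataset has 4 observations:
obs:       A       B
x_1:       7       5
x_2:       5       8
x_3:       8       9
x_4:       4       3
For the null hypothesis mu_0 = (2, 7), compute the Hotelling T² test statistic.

Step 1 — sample mean vector:
  mean(A) = (7 + 5 + 8 + 4) / 4 = 24/4 = 6
  mean(B) = (5 + 8 + 9 + 3) / 4 = 25/4 = 6.25
  x̄ = (6, 6.25),  deviation x̄ - mu_0 = (6, 6.25) - (2, 7) = (4, -0.75).

Step 2 — sample covariance matrix, S[i,j] = (1/(n-1)) · Σ_k (x_{k,i} - mean_i) · (x_{k,j} - mean_j), divisor n-1 = 3:
  S[A,A] = ((1)·(1) + (-1)·(-1) + (2)·(2) + (-2)·(-2)) / 3 = 10/3 = 3.3333
  S[A,B] = ((1)·(-1.25) + (-1)·(1.75) + (2)·(2.75) + (-2)·(-3.25)) / 3 = 9/3 = 3
  S[B,B] = ((-1.25)·(-1.25) + (1.75)·(1.75) + (2.75)·(2.75) + (-3.25)·(-3.25)) / 3 = 22.75/3 = 7.5833
  S = [[3.3333, 3],
 [3, 7.5833]].

Step 3 — invert S. det(S) = 3.3333·7.5833 - (3)² = 16.2778.
  S^{-1} = (1/det) · [[d, -b], [-b, a]] = [[0.4659, -0.1843],
 [-0.1843, 0.2048]].

Step 4 — quadratic form (x̄ - mu_0)^T · S^{-1} · (x̄ - mu_0):
  S^{-1} · (x̄ - mu_0) = (2.0017, -0.8908),
  (x̄ - mu_0)^T · [...] = (4)·(2.0017) + (-0.75)·(-0.8908) = 8.6749.

Step 5 — scale by n: T² = 4 · 8.6749 = 34.6997.

T² ≈ 34.6997


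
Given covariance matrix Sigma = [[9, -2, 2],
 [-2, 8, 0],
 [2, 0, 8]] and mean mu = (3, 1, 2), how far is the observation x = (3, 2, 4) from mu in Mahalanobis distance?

Step 1 — centre the observation: (x - mu) = (0, 1, 2).

Step 2 — invert Sigma (cofactor / det for 3×3, or solve directly):
  Sigma^{-1} = [[0.125, 0.0313, -0.0312],
 [0.0312, 0.1328, -0.0078],
 [-0.0312, -0.0078, 0.1328]].

Step 3 — form the quadratic (x - mu)^T · Sigma^{-1} · (x - mu):
  Sigma^{-1} · (x - mu) = (-0.0312, 0.1172, 0.2578).
  (x - mu)^T · [Sigma^{-1} · (x - mu)] = (0)·(-0.0312) + (1)·(0.1172) + (2)·(0.2578) = 0.6328.

Step 4 — take square root: d = √(0.6328) ≈ 0.7955.

d(x, mu) = √(0.6328) ≈ 0.7955


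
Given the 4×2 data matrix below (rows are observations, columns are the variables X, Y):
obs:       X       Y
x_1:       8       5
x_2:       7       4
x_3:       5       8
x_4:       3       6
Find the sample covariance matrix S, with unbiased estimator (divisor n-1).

Step 1 — column means:
  mean(X) = (8 + 7 + 5 + 3) / 4 = 23/4 = 5.75
  mean(Y) = (5 + 4 + 8 + 6) / 4 = 23/4 = 5.75

Step 2 — sample covariance S[i,j] = (1/(n-1)) · Σ_k (x_{k,i} - mean_i) · (x_{k,j} - mean_j), with n-1 = 3.
  S[X,X] = ((2.25)·(2.25) + (1.25)·(1.25) + (-0.75)·(-0.75) + (-2.75)·(-2.75)) / 3 = 14.75/3 = 4.9167
  S[X,Y] = ((2.25)·(-0.75) + (1.25)·(-1.75) + (-0.75)·(2.25) + (-2.75)·(0.25)) / 3 = -6.25/3 = -2.0833
  S[Y,Y] = ((-0.75)·(-0.75) + (-1.75)·(-1.75) + (2.25)·(2.25) + (0.25)·(0.25)) / 3 = 8.75/3 = 2.9167

S is symmetric (S[j,i] = S[i,j]). Assembling:

S = [[4.9167, -2.0833],
 [-2.0833, 2.9167]]


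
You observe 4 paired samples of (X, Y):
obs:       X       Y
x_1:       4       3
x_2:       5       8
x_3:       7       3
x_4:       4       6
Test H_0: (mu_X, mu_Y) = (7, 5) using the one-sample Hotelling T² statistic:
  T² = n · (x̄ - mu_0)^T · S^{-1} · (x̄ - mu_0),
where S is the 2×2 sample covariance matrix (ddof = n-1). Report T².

Step 1 — sample mean vector:
  mean(X) = (4 + 5 + 7 + 4) / 4 = 20/4 = 5
  mean(Y) = (3 + 8 + 3 + 6) / 4 = 20/4 = 5
  x̄ = (5, 5),  deviation x̄ - mu_0 = (5, 5) - (7, 5) = (-2, 0).

Step 2 — sample covariance matrix, S[i,j] = (1/(n-1)) · Σ_k (x_{k,i} - mean_i) · (x_{k,j} - mean_j), divisor n-1 = 3:
  S[X,X] = ((-1)·(-1) + (0)·(0) + (2)·(2) + (-1)·(-1)) / 3 = 6/3 = 2
  S[X,Y] = ((-1)·(-2) + (0)·(3) + (2)·(-2) + (-1)·(1)) / 3 = -3/3 = -1
  S[Y,Y] = ((-2)·(-2) + (3)·(3) + (-2)·(-2) + (1)·(1)) / 3 = 18/3 = 6
  S = [[2, -1],
 [-1, 6]].

Step 3 — invert S. det(S) = 2·6 - (-1)² = 11.
  S^{-1} = (1/det) · [[d, -b], [-b, a]] = [[0.5455, 0.0909],
 [0.0909, 0.1818]].

Step 4 — quadratic form (x̄ - mu_0)^T · S^{-1} · (x̄ - mu_0):
  S^{-1} · (x̄ - mu_0) = (-1.0909, -0.1818),
  (x̄ - mu_0)^T · [...] = (-2)·(-1.0909) + (0)·(-0.1818) = 2.1818.

Step 5 — scale by n: T² = 4 · 2.1818 = 8.7273.

T² ≈ 8.7273


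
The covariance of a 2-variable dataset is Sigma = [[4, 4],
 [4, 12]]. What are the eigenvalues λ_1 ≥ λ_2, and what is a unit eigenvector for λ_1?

Step 1 — characteristic polynomial of 2×2 Sigma:
  det(Sigma - λI) = λ² - trace · λ + det = 0.
  trace = 4 + 12 = 16, det = 4·12 - (4)² = 32.
Step 2 — discriminant:
  Δ = trace² - 4·det = 256 - 128 = 128.
Step 3 — eigenvalues:
  λ = (trace ± √Δ)/2 = (16 ± 11.3137)/2,
  λ_1 = 13.6569,  λ_2 = 2.3431.

Step 4 — unit eigenvector for λ_1: solve (Sigma - λ_1 I)v = 0. First row:
  (4 - 13.6569)·v_x + (4)·v_y = 0, i.e. (-9.6569)·v_x + (4)·v_y = 0,
  so v ∝ (b, λ_1 - a) = (4, 9.6569) = u.
  ||u|| = √((4)² + (9.6569)²) = √(109.2548) ≈ 10.4525,
  v_1 = u/||u|| ≈ (0.3827, 0.9239) (||v_1|| = 1).

λ_1 = 13.6569,  λ_2 = 2.3431;  v_1 ≈ (0.3827, 0.9239)


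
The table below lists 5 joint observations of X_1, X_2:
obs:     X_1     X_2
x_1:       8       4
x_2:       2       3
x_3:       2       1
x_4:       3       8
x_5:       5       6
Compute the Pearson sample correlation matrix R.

Step 1 — column means:
  mean(X_1) = (8 + 2 + 2 + 3 + 5) / 5 = 20/5 = 4
  mean(X_2) = (4 + 3 + 1 + 8 + 6) / 5 = 22/5 = 4.4

Step 2 — sample variances and covariances s[i,j] = (1/(n-1)) · Σ_k (x_{k,i} - mean_i) · (x_{k,j} - mean_j), with n-1 = 4:
  s[X_1,X_1] = ((4)·(4) + (-2)·(-2) + (-2)·(-2) + (-1)·(-1) + (1)·(1)) / 4 = 26/4 = 6.5
  s[X_1,X_2] = ((4)·(-0.4) + (-2)·(-1.4) + (-2)·(-3.4) + (-1)·(3.6) + (1)·(1.6)) / 4 = 6/4 = 1.5
  s[X_2,X_2] = ((-0.4)·(-0.4) + (-1.4)·(-1.4) + (-3.4)·(-3.4) + (3.6)·(3.6) + (1.6)·(1.6)) / 4 = 29.2/4 = 7.3
  Sample standard deviations s_i = √(s[i,i]):
  s(X_1) = √(6.5) = 2.5495
  s(X_2) = √(7.3) = 2.7019

Step 3 — r_{ij} = s_{ij} / (s_i · s_j):
  r[X_1,X_1] = 1 (diagonal).
  r[X_1,X_2] = 1.5 / (2.5495 · 2.7019) = 1.5 / 6.8884 = 0.2178
  r[X_2,X_2] = 1 (diagonal).

R is symmetric with unit diagonal. Assembling:

R = [[1, 0.2178],
 [0.2178, 1]]
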